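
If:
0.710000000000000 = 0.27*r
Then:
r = 2.63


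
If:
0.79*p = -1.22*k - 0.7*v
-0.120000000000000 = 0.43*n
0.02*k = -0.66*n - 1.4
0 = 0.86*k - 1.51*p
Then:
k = -60.79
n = -0.28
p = -34.62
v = 145.02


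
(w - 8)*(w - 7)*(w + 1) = w^3 - 14*w^2 + 41*w + 56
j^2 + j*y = j*(j + y)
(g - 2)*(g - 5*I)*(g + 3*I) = g^3 - 2*g^2 - 2*I*g^2 + 15*g + 4*I*g - 30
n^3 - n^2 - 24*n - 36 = (n - 6)*(n + 2)*(n + 3)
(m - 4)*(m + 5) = m^2 + m - 20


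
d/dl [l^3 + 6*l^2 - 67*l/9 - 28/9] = 3*l^2 + 12*l - 67/9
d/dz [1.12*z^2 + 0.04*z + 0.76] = 2.24*z + 0.04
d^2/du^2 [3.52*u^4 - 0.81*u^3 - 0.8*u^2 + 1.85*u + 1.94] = 42.24*u^2 - 4.86*u - 1.6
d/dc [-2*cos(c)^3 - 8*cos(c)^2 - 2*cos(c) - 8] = 2*(3*cos(c)^2 + 8*cos(c) + 1)*sin(c)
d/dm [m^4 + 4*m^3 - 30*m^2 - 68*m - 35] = 4*m^3 + 12*m^2 - 60*m - 68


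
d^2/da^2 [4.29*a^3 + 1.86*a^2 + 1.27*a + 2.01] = 25.74*a + 3.72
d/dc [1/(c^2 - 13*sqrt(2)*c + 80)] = (-2*c + 13*sqrt(2))/(c^2 - 13*sqrt(2)*c + 80)^2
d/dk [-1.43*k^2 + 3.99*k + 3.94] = 3.99 - 2.86*k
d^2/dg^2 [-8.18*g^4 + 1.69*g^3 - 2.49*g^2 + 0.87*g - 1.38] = -98.16*g^2 + 10.14*g - 4.98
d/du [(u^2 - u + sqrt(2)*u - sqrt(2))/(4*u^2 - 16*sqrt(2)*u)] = (-5*sqrt(2)*u^2 + u^2 + 2*sqrt(2)*u - 8)/(4*u^2*(u^2 - 8*sqrt(2)*u + 32))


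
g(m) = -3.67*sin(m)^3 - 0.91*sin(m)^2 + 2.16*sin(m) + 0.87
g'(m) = -11.01*sin(m)^2*cos(m) - 1.82*sin(m)*cos(m) + 2.16*cos(m)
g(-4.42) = -1.12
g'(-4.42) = 2.79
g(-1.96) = 1.00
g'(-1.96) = 2.12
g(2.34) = 0.59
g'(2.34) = 3.36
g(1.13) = -0.64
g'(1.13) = -3.62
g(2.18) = 0.01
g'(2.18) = 3.86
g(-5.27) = -0.19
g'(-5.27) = -3.87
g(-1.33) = 1.28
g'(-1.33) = -1.54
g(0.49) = 1.30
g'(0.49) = -1.00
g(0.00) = 0.87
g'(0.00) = 2.16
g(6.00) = 0.28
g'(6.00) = 1.74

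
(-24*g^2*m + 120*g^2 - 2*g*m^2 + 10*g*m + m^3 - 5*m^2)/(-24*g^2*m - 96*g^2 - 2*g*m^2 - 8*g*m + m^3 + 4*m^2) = (m - 5)/(m + 4)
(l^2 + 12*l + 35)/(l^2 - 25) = (l + 7)/(l - 5)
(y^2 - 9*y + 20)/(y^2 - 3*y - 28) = (-y^2 + 9*y - 20)/(-y^2 + 3*y + 28)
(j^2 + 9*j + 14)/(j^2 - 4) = (j + 7)/(j - 2)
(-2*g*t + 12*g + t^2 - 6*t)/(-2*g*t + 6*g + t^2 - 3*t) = (t - 6)/(t - 3)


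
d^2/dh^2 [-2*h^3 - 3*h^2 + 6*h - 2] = -12*h - 6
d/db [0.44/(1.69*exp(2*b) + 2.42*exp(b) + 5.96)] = (-1.4872*exp(b) - 1.0648)*exp(b)/(1.69*exp(2*b) + 2.42*exp(b) + 5.96)^2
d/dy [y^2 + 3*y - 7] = 2*y + 3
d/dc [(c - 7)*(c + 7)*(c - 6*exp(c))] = -6*c^2*exp(c) + 3*c^2 - 12*c*exp(c) + 294*exp(c) - 49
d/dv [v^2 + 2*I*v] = 2*v + 2*I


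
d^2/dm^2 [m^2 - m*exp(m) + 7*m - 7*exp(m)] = -m*exp(m) - 9*exp(m) + 2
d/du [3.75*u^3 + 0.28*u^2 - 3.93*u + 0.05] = 11.25*u^2 + 0.56*u - 3.93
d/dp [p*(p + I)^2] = (p + I)*(3*p + I)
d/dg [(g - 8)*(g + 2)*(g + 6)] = 3*g^2 - 52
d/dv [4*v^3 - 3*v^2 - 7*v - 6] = 12*v^2 - 6*v - 7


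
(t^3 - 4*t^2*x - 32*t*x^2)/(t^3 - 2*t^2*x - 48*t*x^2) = (t + 4*x)/(t + 6*x)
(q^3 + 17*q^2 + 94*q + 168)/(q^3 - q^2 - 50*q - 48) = (q^2 + 11*q + 28)/(q^2 - 7*q - 8)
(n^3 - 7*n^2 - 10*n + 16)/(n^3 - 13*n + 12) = (n^2 - 6*n - 16)/(n^2 + n - 12)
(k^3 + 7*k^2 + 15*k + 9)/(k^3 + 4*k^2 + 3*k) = (k + 3)/k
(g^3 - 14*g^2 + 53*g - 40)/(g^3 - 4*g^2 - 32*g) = (g^2 - 6*g + 5)/(g*(g + 4))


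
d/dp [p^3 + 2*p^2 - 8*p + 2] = 3*p^2 + 4*p - 8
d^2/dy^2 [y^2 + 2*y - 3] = 2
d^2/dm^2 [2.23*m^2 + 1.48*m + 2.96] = 4.46000000000000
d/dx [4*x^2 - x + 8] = 8*x - 1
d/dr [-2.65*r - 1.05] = -2.65000000000000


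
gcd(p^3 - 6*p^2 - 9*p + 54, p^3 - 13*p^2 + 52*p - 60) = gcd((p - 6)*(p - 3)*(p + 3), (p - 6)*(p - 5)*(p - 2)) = p - 6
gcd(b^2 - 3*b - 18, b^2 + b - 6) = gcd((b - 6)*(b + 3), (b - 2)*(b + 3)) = b + 3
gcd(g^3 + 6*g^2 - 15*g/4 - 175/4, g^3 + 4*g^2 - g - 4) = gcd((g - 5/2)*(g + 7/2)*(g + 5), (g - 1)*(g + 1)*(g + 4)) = 1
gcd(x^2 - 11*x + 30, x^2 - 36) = x - 6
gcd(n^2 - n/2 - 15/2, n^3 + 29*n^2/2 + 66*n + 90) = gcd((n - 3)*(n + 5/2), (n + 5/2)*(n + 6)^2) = n + 5/2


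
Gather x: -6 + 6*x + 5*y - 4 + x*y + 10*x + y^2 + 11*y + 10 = x*(y + 16) + y^2 + 16*y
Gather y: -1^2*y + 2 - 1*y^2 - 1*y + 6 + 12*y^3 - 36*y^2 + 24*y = 12*y^3 - 37*y^2 + 22*y + 8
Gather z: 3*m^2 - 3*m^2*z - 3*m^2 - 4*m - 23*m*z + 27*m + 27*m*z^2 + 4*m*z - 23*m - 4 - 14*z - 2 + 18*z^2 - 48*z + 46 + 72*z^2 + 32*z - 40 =z^2*(27*m + 90) + z*(-3*m^2 - 19*m - 30)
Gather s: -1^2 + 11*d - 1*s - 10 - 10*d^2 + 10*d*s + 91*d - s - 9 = -10*d^2 + 102*d + s*(10*d - 2) - 20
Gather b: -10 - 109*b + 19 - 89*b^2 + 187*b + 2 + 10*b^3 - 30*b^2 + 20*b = 10*b^3 - 119*b^2 + 98*b + 11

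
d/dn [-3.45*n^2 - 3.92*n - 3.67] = -6.9*n - 3.92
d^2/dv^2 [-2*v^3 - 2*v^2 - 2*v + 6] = -12*v - 4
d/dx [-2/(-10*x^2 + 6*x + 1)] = 4*(3 - 10*x)/(-10*x^2 + 6*x + 1)^2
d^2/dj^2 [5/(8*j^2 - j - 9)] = 10*(64*j^2 - 8*j - (16*j - 1)^2 - 72)/(-8*j^2 + j + 9)^3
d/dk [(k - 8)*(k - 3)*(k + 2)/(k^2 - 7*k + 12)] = (k^2 - 8*k + 40)/(k^2 - 8*k + 16)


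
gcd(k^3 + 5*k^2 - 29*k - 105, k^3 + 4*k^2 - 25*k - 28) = k + 7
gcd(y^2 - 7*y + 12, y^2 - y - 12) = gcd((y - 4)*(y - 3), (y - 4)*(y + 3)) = y - 4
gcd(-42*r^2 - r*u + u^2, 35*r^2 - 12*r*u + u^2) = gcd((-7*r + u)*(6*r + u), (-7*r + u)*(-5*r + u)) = 7*r - u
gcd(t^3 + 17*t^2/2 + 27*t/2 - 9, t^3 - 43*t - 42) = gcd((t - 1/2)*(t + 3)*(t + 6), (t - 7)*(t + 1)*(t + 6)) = t + 6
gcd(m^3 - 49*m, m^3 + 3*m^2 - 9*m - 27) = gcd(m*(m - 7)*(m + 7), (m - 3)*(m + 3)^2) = 1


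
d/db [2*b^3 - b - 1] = 6*b^2 - 1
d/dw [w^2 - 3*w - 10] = 2*w - 3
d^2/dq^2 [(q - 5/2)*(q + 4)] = 2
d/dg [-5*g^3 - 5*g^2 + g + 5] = -15*g^2 - 10*g + 1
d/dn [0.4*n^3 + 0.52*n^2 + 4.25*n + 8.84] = 1.2*n^2 + 1.04*n + 4.25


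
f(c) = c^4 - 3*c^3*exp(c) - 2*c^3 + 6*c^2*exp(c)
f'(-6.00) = -1078.84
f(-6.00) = 1730.14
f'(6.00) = -275297.29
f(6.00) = -173417.24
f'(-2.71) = -123.33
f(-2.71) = 100.65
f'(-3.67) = -276.91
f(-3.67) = 286.11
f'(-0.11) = -1.29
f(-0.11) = 0.07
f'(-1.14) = -17.92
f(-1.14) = 8.57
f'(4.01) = -10513.00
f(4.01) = -5217.60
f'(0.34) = 4.54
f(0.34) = 0.74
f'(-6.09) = -1124.88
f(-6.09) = 1829.30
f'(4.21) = -15064.64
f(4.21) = -7750.21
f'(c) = -3*c^3*exp(c) + 4*c^3 - 3*c^2*exp(c) - 6*c^2 + 12*c*exp(c)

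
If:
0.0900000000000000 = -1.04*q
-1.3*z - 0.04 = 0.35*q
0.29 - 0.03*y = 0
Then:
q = -0.09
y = 9.67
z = -0.01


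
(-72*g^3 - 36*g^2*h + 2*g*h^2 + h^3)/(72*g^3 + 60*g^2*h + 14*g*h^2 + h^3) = (-6*g + h)/(6*g + h)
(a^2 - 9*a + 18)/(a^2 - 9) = (a - 6)/(a + 3)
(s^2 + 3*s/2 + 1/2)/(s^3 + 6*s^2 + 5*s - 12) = (2*s^2 + 3*s + 1)/(2*(s^3 + 6*s^2 + 5*s - 12))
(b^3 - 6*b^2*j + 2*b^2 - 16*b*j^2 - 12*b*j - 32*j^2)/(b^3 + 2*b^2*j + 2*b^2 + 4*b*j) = (b - 8*j)/b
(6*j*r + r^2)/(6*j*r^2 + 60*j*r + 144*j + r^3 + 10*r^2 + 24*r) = r/(r^2 + 10*r + 24)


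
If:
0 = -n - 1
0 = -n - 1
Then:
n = -1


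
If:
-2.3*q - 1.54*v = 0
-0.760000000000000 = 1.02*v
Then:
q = 0.50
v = -0.75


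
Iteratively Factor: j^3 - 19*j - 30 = (j - 5)*(j^2 + 5*j + 6) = (j - 5)*(j + 2)*(j + 3)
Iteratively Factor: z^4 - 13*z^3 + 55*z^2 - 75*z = (z - 5)*(z^3 - 8*z^2 + 15*z) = z*(z - 5)*(z^2 - 8*z + 15) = z*(z - 5)*(z - 3)*(z - 5)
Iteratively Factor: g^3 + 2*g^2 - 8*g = (g + 4)*(g^2 - 2*g) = (g - 2)*(g + 4)*(g)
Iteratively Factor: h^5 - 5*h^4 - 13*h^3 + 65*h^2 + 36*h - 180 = (h + 2)*(h^4 - 7*h^3 + h^2 + 63*h - 90) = (h - 2)*(h + 2)*(h^3 - 5*h^2 - 9*h + 45) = (h - 2)*(h + 2)*(h + 3)*(h^2 - 8*h + 15) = (h - 3)*(h - 2)*(h + 2)*(h + 3)*(h - 5)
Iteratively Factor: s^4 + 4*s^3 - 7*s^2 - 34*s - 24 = (s + 4)*(s^3 - 7*s - 6) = (s + 2)*(s + 4)*(s^2 - 2*s - 3) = (s - 3)*(s + 2)*(s + 4)*(s + 1)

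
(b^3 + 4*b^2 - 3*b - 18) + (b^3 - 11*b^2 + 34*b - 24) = 2*b^3 - 7*b^2 + 31*b - 42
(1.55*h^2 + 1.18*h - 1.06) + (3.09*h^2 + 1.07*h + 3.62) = 4.64*h^2 + 2.25*h + 2.56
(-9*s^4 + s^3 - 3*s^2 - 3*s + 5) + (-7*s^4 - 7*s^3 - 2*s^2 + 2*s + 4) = -16*s^4 - 6*s^3 - 5*s^2 - s + 9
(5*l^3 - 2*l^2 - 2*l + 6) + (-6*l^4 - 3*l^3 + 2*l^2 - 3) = -6*l^4 + 2*l^3 - 2*l + 3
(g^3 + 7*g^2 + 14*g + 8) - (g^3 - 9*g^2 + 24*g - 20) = 16*g^2 - 10*g + 28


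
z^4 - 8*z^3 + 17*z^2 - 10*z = z*(z - 5)*(z - 2)*(z - 1)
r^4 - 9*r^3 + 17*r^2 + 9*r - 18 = (r - 6)*(r - 3)*(r - 1)*(r + 1)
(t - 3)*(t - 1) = t^2 - 4*t + 3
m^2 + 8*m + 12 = (m + 2)*(m + 6)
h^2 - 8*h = h*(h - 8)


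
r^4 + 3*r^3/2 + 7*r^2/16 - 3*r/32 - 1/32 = (r - 1/4)*(r + 1/4)*(r + 1/2)*(r + 1)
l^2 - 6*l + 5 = (l - 5)*(l - 1)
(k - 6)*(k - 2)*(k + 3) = k^3 - 5*k^2 - 12*k + 36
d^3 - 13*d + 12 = (d - 3)*(d - 1)*(d + 4)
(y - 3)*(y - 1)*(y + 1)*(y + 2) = y^4 - y^3 - 7*y^2 + y + 6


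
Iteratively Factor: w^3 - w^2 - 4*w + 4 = (w + 2)*(w^2 - 3*w + 2) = (w - 2)*(w + 2)*(w - 1)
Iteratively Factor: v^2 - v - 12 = (v - 4)*(v + 3)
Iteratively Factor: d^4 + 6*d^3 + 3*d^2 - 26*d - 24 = (d - 2)*(d^3 + 8*d^2 + 19*d + 12) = (d - 2)*(d + 4)*(d^2 + 4*d + 3) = (d - 2)*(d + 3)*(d + 4)*(d + 1)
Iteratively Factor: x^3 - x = (x)*(x^2 - 1) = x*(x + 1)*(x - 1)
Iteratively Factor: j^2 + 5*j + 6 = (j + 3)*(j + 2)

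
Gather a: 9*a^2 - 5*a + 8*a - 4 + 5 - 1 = 9*a^2 + 3*a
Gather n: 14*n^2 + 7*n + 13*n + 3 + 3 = 14*n^2 + 20*n + 6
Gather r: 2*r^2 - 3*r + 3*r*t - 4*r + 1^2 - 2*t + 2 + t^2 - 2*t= 2*r^2 + r*(3*t - 7) + t^2 - 4*t + 3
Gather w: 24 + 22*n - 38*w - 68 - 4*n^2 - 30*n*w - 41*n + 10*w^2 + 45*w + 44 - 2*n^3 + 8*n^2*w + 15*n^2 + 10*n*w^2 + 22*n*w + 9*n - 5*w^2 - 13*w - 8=-2*n^3 + 11*n^2 - 10*n + w^2*(10*n + 5) + w*(8*n^2 - 8*n - 6) - 8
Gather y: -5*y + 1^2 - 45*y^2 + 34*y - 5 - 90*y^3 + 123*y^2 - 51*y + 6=-90*y^3 + 78*y^2 - 22*y + 2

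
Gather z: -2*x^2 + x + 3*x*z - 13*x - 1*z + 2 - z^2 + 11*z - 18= -2*x^2 - 12*x - z^2 + z*(3*x + 10) - 16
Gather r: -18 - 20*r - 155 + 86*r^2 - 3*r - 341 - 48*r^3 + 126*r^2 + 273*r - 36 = -48*r^3 + 212*r^2 + 250*r - 550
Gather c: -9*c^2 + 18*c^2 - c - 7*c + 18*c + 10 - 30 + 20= 9*c^2 + 10*c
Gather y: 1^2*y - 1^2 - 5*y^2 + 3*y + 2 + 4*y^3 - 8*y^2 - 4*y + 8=4*y^3 - 13*y^2 + 9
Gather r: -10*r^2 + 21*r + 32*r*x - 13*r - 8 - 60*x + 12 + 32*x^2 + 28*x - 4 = -10*r^2 + r*(32*x + 8) + 32*x^2 - 32*x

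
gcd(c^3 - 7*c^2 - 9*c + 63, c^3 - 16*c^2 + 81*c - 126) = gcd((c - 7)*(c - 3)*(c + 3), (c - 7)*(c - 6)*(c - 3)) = c^2 - 10*c + 21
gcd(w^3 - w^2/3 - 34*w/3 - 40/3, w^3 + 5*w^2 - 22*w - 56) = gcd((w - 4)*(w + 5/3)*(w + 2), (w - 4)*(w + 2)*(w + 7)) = w^2 - 2*w - 8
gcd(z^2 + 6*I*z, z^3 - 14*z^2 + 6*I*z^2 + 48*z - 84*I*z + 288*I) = z + 6*I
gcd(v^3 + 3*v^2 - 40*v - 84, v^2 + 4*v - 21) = v + 7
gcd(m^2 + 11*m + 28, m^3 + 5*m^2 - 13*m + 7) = m + 7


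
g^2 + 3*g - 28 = (g - 4)*(g + 7)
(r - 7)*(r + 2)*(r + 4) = r^3 - r^2 - 34*r - 56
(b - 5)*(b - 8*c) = b^2 - 8*b*c - 5*b + 40*c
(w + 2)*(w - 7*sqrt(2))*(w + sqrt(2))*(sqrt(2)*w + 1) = sqrt(2)*w^4 - 11*w^3 + 2*sqrt(2)*w^3 - 20*sqrt(2)*w^2 - 22*w^2 - 40*sqrt(2)*w - 14*w - 28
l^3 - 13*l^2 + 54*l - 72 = (l - 6)*(l - 4)*(l - 3)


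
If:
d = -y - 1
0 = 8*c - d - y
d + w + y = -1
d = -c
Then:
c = -1/8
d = 1/8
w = 0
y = -9/8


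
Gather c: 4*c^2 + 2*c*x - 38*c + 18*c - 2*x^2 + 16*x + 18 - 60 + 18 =4*c^2 + c*(2*x - 20) - 2*x^2 + 16*x - 24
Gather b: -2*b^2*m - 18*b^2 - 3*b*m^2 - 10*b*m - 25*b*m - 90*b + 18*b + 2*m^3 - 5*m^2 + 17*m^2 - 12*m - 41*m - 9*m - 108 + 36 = b^2*(-2*m - 18) + b*(-3*m^2 - 35*m - 72) + 2*m^3 + 12*m^2 - 62*m - 72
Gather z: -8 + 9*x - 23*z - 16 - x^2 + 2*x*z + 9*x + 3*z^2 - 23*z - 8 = -x^2 + 18*x + 3*z^2 + z*(2*x - 46) - 32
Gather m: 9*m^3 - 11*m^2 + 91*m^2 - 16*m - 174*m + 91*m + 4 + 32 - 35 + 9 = 9*m^3 + 80*m^2 - 99*m + 10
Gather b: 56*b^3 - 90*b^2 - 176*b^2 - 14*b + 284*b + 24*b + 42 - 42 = 56*b^3 - 266*b^2 + 294*b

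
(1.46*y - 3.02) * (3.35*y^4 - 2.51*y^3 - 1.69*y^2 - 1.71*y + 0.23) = 4.891*y^5 - 13.7816*y^4 + 5.1128*y^3 + 2.6072*y^2 + 5.5*y - 0.6946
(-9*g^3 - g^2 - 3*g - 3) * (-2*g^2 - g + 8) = 18*g^5 + 11*g^4 - 65*g^3 + g^2 - 21*g - 24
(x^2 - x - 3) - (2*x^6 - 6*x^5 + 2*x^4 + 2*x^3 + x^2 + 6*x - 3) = -2*x^6 + 6*x^5 - 2*x^4 - 2*x^3 - 7*x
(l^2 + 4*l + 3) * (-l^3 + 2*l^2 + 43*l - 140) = -l^5 - 2*l^4 + 48*l^3 + 38*l^2 - 431*l - 420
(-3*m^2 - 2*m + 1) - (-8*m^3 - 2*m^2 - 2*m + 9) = 8*m^3 - m^2 - 8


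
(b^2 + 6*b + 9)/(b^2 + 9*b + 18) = (b + 3)/(b + 6)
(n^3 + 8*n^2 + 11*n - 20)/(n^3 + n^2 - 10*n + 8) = (n + 5)/(n - 2)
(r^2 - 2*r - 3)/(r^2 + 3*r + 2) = (r - 3)/(r + 2)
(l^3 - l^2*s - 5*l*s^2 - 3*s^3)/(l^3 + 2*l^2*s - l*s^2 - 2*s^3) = (-l^2 + 2*l*s + 3*s^2)/(-l^2 - l*s + 2*s^2)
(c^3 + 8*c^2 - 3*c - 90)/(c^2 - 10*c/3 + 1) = 3*(c^2 + 11*c + 30)/(3*c - 1)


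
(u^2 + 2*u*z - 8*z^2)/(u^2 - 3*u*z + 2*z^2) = (-u - 4*z)/(-u + z)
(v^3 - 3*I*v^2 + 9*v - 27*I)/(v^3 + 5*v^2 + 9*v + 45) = (v - 3*I)/(v + 5)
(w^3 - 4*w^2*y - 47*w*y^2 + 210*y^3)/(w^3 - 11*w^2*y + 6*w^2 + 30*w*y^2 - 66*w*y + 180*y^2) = (w + 7*y)/(w + 6)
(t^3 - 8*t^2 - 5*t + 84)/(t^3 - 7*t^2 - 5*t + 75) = (t^2 - 11*t + 28)/(t^2 - 10*t + 25)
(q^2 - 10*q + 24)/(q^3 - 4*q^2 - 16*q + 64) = (q - 6)/(q^2 - 16)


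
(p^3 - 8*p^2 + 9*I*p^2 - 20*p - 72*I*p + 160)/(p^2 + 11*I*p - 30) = (p^2 + 4*p*(-2 + I) - 32*I)/(p + 6*I)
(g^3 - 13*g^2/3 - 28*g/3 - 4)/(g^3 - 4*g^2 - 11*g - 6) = (g + 2/3)/(g + 1)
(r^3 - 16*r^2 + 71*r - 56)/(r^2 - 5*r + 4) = (r^2 - 15*r + 56)/(r - 4)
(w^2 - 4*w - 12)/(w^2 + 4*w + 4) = (w - 6)/(w + 2)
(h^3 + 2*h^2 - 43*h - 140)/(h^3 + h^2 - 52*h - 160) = (h - 7)/(h - 8)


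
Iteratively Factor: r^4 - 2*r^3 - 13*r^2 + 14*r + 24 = (r + 1)*(r^3 - 3*r^2 - 10*r + 24) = (r + 1)*(r + 3)*(r^2 - 6*r + 8) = (r - 2)*(r + 1)*(r + 3)*(r - 4)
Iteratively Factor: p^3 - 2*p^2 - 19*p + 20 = (p - 5)*(p^2 + 3*p - 4) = (p - 5)*(p - 1)*(p + 4)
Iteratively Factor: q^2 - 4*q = (q - 4)*(q)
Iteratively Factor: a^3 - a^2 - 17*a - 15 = (a - 5)*(a^2 + 4*a + 3) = (a - 5)*(a + 1)*(a + 3)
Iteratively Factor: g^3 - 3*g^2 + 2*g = (g - 2)*(g^2 - g) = g*(g - 2)*(g - 1)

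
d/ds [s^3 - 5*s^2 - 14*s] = 3*s^2 - 10*s - 14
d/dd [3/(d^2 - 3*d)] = 3*(3 - 2*d)/(d^2*(d - 3)^2)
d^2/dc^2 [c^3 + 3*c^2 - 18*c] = 6*c + 6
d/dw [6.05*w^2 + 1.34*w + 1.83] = 12.1*w + 1.34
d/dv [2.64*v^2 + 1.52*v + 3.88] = 5.28*v + 1.52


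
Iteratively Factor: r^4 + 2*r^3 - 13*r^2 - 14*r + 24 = (r - 1)*(r^3 + 3*r^2 - 10*r - 24) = (r - 3)*(r - 1)*(r^2 + 6*r + 8) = (r - 3)*(r - 1)*(r + 2)*(r + 4)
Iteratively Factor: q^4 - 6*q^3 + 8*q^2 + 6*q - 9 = (q - 3)*(q^3 - 3*q^2 - q + 3) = (q - 3)*(q - 1)*(q^2 - 2*q - 3) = (q - 3)^2*(q - 1)*(q + 1)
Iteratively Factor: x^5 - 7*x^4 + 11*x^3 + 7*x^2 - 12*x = (x + 1)*(x^4 - 8*x^3 + 19*x^2 - 12*x) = (x - 4)*(x + 1)*(x^3 - 4*x^2 + 3*x) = (x - 4)*(x - 1)*(x + 1)*(x^2 - 3*x) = (x - 4)*(x - 3)*(x - 1)*(x + 1)*(x)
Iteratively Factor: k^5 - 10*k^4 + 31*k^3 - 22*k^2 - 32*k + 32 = (k - 4)*(k^4 - 6*k^3 + 7*k^2 + 6*k - 8) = (k - 4)*(k - 2)*(k^3 - 4*k^2 - k + 4) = (k - 4)*(k - 2)*(k + 1)*(k^2 - 5*k + 4) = (k - 4)^2*(k - 2)*(k + 1)*(k - 1)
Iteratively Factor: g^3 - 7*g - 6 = (g + 1)*(g^2 - g - 6) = (g + 1)*(g + 2)*(g - 3)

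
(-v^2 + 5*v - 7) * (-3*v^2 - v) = 3*v^4 - 14*v^3 + 16*v^2 + 7*v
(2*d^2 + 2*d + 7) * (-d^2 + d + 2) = -2*d^4 - d^2 + 11*d + 14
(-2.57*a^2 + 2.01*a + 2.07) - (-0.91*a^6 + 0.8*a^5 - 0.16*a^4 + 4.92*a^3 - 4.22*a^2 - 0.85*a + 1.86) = 0.91*a^6 - 0.8*a^5 + 0.16*a^4 - 4.92*a^3 + 1.65*a^2 + 2.86*a + 0.21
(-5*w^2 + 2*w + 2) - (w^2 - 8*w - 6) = -6*w^2 + 10*w + 8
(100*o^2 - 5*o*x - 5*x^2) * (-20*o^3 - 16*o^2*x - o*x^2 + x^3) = -2000*o^5 - 1500*o^4*x + 80*o^3*x^2 + 185*o^2*x^3 - 5*x^5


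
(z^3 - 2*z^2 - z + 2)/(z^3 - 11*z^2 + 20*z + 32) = (z^2 - 3*z + 2)/(z^2 - 12*z + 32)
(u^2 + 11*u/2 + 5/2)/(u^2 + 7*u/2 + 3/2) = (u + 5)/(u + 3)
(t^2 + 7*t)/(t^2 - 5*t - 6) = t*(t + 7)/(t^2 - 5*t - 6)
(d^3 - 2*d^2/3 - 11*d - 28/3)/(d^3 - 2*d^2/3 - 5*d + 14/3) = (d^2 - 3*d - 4)/(d^2 - 3*d + 2)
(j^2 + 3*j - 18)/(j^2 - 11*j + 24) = (j + 6)/(j - 8)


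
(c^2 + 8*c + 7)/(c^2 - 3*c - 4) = (c + 7)/(c - 4)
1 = 1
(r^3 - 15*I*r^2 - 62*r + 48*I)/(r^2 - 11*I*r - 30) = (r^2 - 9*I*r - 8)/(r - 5*I)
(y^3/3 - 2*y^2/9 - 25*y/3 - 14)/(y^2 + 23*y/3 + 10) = (3*y^3 - 2*y^2 - 75*y - 126)/(3*(3*y^2 + 23*y + 30))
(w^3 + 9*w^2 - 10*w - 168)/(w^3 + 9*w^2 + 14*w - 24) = (w^2 + 3*w - 28)/(w^2 + 3*w - 4)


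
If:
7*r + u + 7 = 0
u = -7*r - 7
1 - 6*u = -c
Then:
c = 6*u - 1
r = -u/7 - 1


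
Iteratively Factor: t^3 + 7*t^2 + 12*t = (t)*(t^2 + 7*t + 12) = t*(t + 3)*(t + 4)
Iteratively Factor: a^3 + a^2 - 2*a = (a)*(a^2 + a - 2) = a*(a - 1)*(a + 2)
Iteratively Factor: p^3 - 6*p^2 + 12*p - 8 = (p - 2)*(p^2 - 4*p + 4) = (p - 2)^2*(p - 2)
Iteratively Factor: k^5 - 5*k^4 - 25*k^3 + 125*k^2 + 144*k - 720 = (k + 3)*(k^4 - 8*k^3 - k^2 + 128*k - 240) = (k - 3)*(k + 3)*(k^3 - 5*k^2 - 16*k + 80) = (k - 4)*(k - 3)*(k + 3)*(k^2 - k - 20) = (k - 4)*(k - 3)*(k + 3)*(k + 4)*(k - 5)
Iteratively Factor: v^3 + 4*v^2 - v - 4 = (v + 4)*(v^2 - 1) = (v + 1)*(v + 4)*(v - 1)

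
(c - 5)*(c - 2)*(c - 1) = c^3 - 8*c^2 + 17*c - 10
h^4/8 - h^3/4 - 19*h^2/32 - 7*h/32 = h*(h/4 + 1/4)*(h/2 + 1/4)*(h - 7/2)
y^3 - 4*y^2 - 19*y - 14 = (y - 7)*(y + 1)*(y + 2)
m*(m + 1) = m^2 + m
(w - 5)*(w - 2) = w^2 - 7*w + 10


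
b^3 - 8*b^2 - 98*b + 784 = (b - 8)*(b - 7*sqrt(2))*(b + 7*sqrt(2))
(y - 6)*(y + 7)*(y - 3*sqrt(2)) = y^3 - 3*sqrt(2)*y^2 + y^2 - 42*y - 3*sqrt(2)*y + 126*sqrt(2)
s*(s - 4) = s^2 - 4*s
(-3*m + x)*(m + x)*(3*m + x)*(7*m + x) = -63*m^4 - 72*m^3*x - 2*m^2*x^2 + 8*m*x^3 + x^4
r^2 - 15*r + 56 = (r - 8)*(r - 7)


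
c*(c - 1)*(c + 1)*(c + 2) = c^4 + 2*c^3 - c^2 - 2*c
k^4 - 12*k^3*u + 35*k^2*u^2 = k^2*(k - 7*u)*(k - 5*u)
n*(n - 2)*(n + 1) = n^3 - n^2 - 2*n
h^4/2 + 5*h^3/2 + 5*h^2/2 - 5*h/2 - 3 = (h/2 + 1/2)*(h - 1)*(h + 2)*(h + 3)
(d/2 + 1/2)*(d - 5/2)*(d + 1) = d^3/2 - d^2/4 - 2*d - 5/4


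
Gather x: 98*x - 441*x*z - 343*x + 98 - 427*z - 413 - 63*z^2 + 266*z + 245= x*(-441*z - 245) - 63*z^2 - 161*z - 70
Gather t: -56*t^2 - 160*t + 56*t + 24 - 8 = -56*t^2 - 104*t + 16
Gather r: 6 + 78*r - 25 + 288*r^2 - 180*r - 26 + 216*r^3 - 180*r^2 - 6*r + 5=216*r^3 + 108*r^2 - 108*r - 40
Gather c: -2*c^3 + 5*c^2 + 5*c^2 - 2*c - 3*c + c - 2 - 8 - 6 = -2*c^3 + 10*c^2 - 4*c - 16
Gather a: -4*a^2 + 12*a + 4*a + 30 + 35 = -4*a^2 + 16*a + 65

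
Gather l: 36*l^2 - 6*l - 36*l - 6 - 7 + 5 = 36*l^2 - 42*l - 8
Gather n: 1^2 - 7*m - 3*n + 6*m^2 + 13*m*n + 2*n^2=6*m^2 - 7*m + 2*n^2 + n*(13*m - 3) + 1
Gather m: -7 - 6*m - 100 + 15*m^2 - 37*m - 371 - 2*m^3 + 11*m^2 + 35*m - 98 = -2*m^3 + 26*m^2 - 8*m - 576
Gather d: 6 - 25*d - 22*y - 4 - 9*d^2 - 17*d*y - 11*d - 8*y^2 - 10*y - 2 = -9*d^2 + d*(-17*y - 36) - 8*y^2 - 32*y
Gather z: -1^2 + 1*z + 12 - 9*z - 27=-8*z - 16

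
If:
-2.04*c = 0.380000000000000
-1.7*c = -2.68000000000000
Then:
No Solution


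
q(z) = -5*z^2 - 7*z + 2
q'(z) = -10*z - 7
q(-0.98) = 4.06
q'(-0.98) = 2.80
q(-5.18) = -95.90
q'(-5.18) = 44.80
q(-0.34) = 3.80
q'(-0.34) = -3.60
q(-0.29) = 3.61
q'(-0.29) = -4.10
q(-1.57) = 0.67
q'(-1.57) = 8.70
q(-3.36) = -30.93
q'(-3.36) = 26.60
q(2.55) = -48.36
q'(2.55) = -32.50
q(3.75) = -94.56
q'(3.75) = -44.50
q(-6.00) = -136.00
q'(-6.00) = 53.00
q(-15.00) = -1018.00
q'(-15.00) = 143.00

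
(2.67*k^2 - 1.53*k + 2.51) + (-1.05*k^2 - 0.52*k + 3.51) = 1.62*k^2 - 2.05*k + 6.02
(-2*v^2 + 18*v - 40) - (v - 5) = -2*v^2 + 17*v - 35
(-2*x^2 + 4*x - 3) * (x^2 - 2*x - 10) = -2*x^4 + 8*x^3 + 9*x^2 - 34*x + 30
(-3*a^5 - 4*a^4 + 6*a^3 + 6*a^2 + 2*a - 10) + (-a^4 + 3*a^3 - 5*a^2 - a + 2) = -3*a^5 - 5*a^4 + 9*a^3 + a^2 + a - 8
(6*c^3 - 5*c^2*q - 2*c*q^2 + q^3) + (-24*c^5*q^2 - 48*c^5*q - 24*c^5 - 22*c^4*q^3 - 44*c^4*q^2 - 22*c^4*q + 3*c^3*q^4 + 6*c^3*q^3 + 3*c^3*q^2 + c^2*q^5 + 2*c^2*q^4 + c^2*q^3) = -24*c^5*q^2 - 48*c^5*q - 24*c^5 - 22*c^4*q^3 - 44*c^4*q^2 - 22*c^4*q + 3*c^3*q^4 + 6*c^3*q^3 + 3*c^3*q^2 + 6*c^3 + c^2*q^5 + 2*c^2*q^4 + c^2*q^3 - 5*c^2*q - 2*c*q^2 + q^3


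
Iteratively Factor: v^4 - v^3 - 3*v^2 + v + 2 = (v + 1)*(v^3 - 2*v^2 - v + 2) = (v + 1)^2*(v^2 - 3*v + 2) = (v - 1)*(v + 1)^2*(v - 2)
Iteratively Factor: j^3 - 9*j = (j - 3)*(j^2 + 3*j) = (j - 3)*(j + 3)*(j)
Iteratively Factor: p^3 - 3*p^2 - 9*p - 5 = (p + 1)*(p^2 - 4*p - 5) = (p + 1)^2*(p - 5)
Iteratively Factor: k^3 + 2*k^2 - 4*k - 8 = (k - 2)*(k^2 + 4*k + 4) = (k - 2)*(k + 2)*(k + 2)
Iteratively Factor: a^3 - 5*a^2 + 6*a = (a)*(a^2 - 5*a + 6) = a*(a - 3)*(a - 2)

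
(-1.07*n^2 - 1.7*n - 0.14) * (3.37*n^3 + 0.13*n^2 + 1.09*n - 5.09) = -3.6059*n^5 - 5.8681*n^4 - 1.8591*n^3 + 3.5751*n^2 + 8.5004*n + 0.7126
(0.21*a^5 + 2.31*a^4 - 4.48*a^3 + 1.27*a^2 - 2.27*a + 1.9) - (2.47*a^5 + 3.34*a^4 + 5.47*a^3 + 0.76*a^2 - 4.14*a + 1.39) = -2.26*a^5 - 1.03*a^4 - 9.95*a^3 + 0.51*a^2 + 1.87*a + 0.51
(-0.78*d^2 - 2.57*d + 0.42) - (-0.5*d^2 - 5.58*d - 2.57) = -0.28*d^2 + 3.01*d + 2.99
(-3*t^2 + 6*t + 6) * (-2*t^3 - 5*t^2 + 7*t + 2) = 6*t^5 + 3*t^4 - 63*t^3 + 6*t^2 + 54*t + 12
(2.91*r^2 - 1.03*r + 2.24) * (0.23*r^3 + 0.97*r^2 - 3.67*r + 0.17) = 0.6693*r^5 + 2.5858*r^4 - 11.1636*r^3 + 6.4476*r^2 - 8.3959*r + 0.3808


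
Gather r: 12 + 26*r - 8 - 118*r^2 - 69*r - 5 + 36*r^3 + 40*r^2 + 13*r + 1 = 36*r^3 - 78*r^2 - 30*r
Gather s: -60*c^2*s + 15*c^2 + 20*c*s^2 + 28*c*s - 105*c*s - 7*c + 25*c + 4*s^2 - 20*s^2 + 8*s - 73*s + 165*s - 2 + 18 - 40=15*c^2 + 18*c + s^2*(20*c - 16) + s*(-60*c^2 - 77*c + 100) - 24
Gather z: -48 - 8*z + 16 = -8*z - 32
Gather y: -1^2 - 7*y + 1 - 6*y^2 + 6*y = -6*y^2 - y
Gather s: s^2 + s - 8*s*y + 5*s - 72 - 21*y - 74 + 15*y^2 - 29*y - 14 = s^2 + s*(6 - 8*y) + 15*y^2 - 50*y - 160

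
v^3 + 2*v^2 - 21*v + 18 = (v - 3)*(v - 1)*(v + 6)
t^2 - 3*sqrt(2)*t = t*(t - 3*sqrt(2))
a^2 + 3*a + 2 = (a + 1)*(a + 2)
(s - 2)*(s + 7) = s^2 + 5*s - 14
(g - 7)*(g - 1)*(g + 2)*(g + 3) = g^4 - 3*g^3 - 27*g^2 - 13*g + 42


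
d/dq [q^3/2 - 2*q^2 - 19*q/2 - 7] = 3*q^2/2 - 4*q - 19/2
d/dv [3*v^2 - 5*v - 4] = 6*v - 5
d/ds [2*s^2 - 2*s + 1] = 4*s - 2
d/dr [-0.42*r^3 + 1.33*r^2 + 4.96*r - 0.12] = -1.26*r^2 + 2.66*r + 4.96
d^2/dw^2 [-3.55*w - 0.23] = 0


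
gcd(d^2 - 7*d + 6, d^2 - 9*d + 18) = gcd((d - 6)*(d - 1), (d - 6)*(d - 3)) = d - 6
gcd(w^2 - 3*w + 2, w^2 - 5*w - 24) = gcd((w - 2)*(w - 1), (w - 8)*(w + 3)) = 1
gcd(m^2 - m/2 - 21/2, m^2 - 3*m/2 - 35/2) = 1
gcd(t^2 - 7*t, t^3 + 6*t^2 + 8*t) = t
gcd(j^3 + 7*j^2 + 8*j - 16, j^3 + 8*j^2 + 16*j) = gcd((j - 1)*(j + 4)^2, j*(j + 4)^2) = j^2 + 8*j + 16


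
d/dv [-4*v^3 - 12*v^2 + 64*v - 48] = -12*v^2 - 24*v + 64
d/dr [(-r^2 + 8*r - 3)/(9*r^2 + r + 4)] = (-73*r^2 + 46*r + 35)/(81*r^4 + 18*r^3 + 73*r^2 + 8*r + 16)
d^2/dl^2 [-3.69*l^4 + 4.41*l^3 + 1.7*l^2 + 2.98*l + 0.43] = -44.28*l^2 + 26.46*l + 3.4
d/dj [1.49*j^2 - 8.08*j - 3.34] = 2.98*j - 8.08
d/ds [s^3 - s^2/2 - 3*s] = 3*s^2 - s - 3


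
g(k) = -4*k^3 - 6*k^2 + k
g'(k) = -12*k^2 - 12*k + 1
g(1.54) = -27.30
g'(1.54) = -45.94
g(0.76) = -4.46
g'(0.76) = -15.05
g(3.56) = -252.95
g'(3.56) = -193.80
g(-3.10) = 58.40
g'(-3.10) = -77.12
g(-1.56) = -0.98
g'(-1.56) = -9.48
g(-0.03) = -0.04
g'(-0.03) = 1.35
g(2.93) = -149.19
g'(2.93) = -137.18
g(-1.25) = -2.81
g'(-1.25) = -2.75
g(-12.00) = 6036.00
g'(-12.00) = -1583.00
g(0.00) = 0.00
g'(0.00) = 1.00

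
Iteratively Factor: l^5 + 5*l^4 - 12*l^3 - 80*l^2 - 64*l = (l - 4)*(l^4 + 9*l^3 + 24*l^2 + 16*l) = (l - 4)*(l + 1)*(l^3 + 8*l^2 + 16*l) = l*(l - 4)*(l + 1)*(l^2 + 8*l + 16) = l*(l - 4)*(l + 1)*(l + 4)*(l + 4)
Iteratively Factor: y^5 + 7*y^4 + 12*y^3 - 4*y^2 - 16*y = (y + 2)*(y^4 + 5*y^3 + 2*y^2 - 8*y) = (y + 2)^2*(y^3 + 3*y^2 - 4*y) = (y - 1)*(y + 2)^2*(y^2 + 4*y) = (y - 1)*(y + 2)^2*(y + 4)*(y)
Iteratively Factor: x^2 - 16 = (x - 4)*(x + 4)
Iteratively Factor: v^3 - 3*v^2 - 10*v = (v - 5)*(v^2 + 2*v) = v*(v - 5)*(v + 2)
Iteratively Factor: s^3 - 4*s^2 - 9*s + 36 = (s - 3)*(s^2 - s - 12) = (s - 3)*(s + 3)*(s - 4)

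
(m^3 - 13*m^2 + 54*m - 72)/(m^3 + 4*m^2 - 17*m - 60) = (m^2 - 9*m + 18)/(m^2 + 8*m + 15)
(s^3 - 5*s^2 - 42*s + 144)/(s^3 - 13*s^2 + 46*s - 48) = (s + 6)/(s - 2)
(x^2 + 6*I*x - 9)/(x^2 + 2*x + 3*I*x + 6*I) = (x + 3*I)/(x + 2)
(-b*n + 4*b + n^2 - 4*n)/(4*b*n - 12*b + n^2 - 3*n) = (-b*n + 4*b + n^2 - 4*n)/(4*b*n - 12*b + n^2 - 3*n)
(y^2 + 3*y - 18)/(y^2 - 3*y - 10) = (-y^2 - 3*y + 18)/(-y^2 + 3*y + 10)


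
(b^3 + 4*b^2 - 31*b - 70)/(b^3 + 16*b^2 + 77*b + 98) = (b - 5)/(b + 7)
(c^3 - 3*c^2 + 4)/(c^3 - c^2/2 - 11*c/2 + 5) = 2*(c^2 - c - 2)/(2*c^2 + 3*c - 5)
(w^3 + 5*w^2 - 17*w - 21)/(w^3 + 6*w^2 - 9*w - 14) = (w - 3)/(w - 2)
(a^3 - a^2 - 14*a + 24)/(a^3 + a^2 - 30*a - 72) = (a^2 - 5*a + 6)/(a^2 - 3*a - 18)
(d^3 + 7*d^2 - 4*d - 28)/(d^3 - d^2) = (d^3 + 7*d^2 - 4*d - 28)/(d^2*(d - 1))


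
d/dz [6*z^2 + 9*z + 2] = 12*z + 9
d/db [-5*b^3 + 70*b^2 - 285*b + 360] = -15*b^2 + 140*b - 285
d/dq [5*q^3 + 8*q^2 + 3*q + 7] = 15*q^2 + 16*q + 3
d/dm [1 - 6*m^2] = -12*m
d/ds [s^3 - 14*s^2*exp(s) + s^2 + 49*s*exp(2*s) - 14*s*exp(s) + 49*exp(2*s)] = -14*s^2*exp(s) + 3*s^2 + 98*s*exp(2*s) - 42*s*exp(s) + 2*s + 147*exp(2*s) - 14*exp(s)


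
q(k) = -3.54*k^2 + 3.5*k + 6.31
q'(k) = 3.5 - 7.08*k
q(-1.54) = -7.48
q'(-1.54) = 14.40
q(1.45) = 3.94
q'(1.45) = -6.77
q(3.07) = -16.31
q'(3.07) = -18.24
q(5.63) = -86.19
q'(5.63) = -36.36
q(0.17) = 6.80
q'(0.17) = 2.30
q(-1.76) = -10.82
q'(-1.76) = 15.96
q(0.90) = 6.59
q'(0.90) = -2.87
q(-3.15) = -39.84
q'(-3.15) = 25.80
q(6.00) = -100.13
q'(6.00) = -38.98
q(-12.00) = -545.45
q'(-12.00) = 88.46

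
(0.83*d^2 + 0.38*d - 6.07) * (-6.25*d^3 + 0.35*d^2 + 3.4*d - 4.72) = -5.1875*d^5 - 2.0845*d^4 + 40.8925*d^3 - 4.7501*d^2 - 22.4316*d + 28.6504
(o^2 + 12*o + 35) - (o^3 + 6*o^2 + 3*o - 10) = -o^3 - 5*o^2 + 9*o + 45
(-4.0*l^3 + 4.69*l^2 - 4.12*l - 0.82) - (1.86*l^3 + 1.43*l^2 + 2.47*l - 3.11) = -5.86*l^3 + 3.26*l^2 - 6.59*l + 2.29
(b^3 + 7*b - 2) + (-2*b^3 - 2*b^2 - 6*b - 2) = -b^3 - 2*b^2 + b - 4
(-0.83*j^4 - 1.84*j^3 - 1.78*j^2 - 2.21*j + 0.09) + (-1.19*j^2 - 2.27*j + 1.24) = -0.83*j^4 - 1.84*j^3 - 2.97*j^2 - 4.48*j + 1.33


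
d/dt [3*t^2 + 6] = 6*t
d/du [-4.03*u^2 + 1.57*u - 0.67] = 1.57 - 8.06*u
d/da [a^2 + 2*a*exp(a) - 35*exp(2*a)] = 2*a*exp(a) + 2*a - 70*exp(2*a) + 2*exp(a)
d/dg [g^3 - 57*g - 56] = 3*g^2 - 57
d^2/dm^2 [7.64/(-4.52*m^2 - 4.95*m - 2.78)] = (312.176512*m^2 + 341.87472*m - 7.64*(9.04*m + 4.95)*(18.08*m + 9.9) + 192.002368)/(4.52*m^2 + 4.95*m + 2.78)^3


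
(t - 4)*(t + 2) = t^2 - 2*t - 8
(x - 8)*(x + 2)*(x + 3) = x^3 - 3*x^2 - 34*x - 48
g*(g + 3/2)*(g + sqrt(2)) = g^3 + sqrt(2)*g^2 + 3*g^2/2 + 3*sqrt(2)*g/2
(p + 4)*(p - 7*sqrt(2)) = p^2 - 7*sqrt(2)*p + 4*p - 28*sqrt(2)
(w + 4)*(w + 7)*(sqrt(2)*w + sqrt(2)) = sqrt(2)*w^3 + 12*sqrt(2)*w^2 + 39*sqrt(2)*w + 28*sqrt(2)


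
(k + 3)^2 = k^2 + 6*k + 9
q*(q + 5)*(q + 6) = q^3 + 11*q^2 + 30*q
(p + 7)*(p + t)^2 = p^3 + 2*p^2*t + 7*p^2 + p*t^2 + 14*p*t + 7*t^2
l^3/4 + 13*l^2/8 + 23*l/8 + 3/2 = (l/4 + 1)*(l + 1)*(l + 3/2)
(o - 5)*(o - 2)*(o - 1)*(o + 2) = o^4 - 6*o^3 + o^2 + 24*o - 20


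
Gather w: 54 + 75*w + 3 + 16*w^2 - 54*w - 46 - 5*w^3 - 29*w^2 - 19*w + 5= -5*w^3 - 13*w^2 + 2*w + 16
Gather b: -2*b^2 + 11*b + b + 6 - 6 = -2*b^2 + 12*b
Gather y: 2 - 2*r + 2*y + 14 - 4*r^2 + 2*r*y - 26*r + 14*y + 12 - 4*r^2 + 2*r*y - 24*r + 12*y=-8*r^2 - 52*r + y*(4*r + 28) + 28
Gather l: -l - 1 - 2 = -l - 3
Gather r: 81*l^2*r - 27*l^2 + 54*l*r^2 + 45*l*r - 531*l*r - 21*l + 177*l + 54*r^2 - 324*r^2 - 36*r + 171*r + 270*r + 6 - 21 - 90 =-27*l^2 + 156*l + r^2*(54*l - 270) + r*(81*l^2 - 486*l + 405) - 105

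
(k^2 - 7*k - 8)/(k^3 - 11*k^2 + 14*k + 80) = (k + 1)/(k^2 - 3*k - 10)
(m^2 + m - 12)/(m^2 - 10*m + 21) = (m + 4)/(m - 7)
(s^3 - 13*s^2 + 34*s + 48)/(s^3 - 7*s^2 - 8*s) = (s - 6)/s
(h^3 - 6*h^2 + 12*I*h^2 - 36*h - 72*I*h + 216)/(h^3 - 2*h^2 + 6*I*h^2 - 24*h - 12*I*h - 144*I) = (h + 6*I)/(h + 4)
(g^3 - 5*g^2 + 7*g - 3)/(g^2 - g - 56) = (-g^3 + 5*g^2 - 7*g + 3)/(-g^2 + g + 56)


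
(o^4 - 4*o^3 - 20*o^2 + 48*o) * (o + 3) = o^5 - o^4 - 32*o^3 - 12*o^2 + 144*o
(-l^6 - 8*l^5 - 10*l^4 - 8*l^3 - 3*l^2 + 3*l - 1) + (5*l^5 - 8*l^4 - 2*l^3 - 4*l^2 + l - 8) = -l^6 - 3*l^5 - 18*l^4 - 10*l^3 - 7*l^2 + 4*l - 9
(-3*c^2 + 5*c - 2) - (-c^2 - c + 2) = -2*c^2 + 6*c - 4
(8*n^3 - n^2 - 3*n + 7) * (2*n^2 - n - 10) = 16*n^5 - 10*n^4 - 85*n^3 + 27*n^2 + 23*n - 70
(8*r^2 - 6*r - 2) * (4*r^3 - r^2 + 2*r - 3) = 32*r^5 - 32*r^4 + 14*r^3 - 34*r^2 + 14*r + 6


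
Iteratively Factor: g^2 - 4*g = (g)*(g - 4)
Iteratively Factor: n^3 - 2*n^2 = (n)*(n^2 - 2*n) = n^2*(n - 2)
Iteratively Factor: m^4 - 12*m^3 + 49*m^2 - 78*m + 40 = (m - 4)*(m^3 - 8*m^2 + 17*m - 10) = (m - 5)*(m - 4)*(m^2 - 3*m + 2) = (m - 5)*(m - 4)*(m - 1)*(m - 2)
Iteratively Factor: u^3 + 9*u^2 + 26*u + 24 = (u + 2)*(u^2 + 7*u + 12) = (u + 2)*(u + 3)*(u + 4)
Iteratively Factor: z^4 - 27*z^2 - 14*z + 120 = (z - 2)*(z^3 + 2*z^2 - 23*z - 60) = (z - 5)*(z - 2)*(z^2 + 7*z + 12) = (z - 5)*(z - 2)*(z + 3)*(z + 4)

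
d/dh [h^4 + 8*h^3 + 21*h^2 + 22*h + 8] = 4*h^3 + 24*h^2 + 42*h + 22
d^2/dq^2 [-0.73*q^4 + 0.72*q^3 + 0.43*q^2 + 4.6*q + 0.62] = -8.76*q^2 + 4.32*q + 0.86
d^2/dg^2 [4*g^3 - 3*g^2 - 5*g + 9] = 24*g - 6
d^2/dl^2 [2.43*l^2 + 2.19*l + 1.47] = 4.86000000000000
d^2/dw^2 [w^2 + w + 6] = 2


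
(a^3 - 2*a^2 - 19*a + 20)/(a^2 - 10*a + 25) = (a^2 + 3*a - 4)/(a - 5)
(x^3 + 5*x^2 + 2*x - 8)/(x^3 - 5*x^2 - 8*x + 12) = (x + 4)/(x - 6)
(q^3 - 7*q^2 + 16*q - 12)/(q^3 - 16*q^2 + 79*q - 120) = (q^2 - 4*q + 4)/(q^2 - 13*q + 40)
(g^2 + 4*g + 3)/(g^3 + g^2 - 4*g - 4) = (g + 3)/(g^2 - 4)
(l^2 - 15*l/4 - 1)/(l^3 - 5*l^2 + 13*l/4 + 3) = (4*l + 1)/(4*l^2 - 4*l - 3)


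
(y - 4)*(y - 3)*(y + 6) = y^3 - y^2 - 30*y + 72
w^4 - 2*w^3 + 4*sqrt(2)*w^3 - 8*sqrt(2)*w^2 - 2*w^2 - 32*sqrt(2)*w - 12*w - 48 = (w - 4)*(w + 2)*(w + sqrt(2))*(w + 3*sqrt(2))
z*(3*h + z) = 3*h*z + z^2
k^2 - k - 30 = (k - 6)*(k + 5)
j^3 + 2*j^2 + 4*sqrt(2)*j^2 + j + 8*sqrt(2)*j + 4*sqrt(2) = (j + 1)^2*(j + 4*sqrt(2))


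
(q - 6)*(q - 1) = q^2 - 7*q + 6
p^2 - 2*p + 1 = (p - 1)^2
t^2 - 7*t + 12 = (t - 4)*(t - 3)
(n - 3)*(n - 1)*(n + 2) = n^3 - 2*n^2 - 5*n + 6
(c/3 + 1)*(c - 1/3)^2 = c^3/3 + 7*c^2/9 - 17*c/27 + 1/9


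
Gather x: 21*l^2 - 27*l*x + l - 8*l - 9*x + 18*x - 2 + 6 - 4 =21*l^2 - 7*l + x*(9 - 27*l)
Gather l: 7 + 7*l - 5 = 7*l + 2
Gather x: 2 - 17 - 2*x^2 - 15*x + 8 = -2*x^2 - 15*x - 7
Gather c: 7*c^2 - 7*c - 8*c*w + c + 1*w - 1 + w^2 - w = 7*c^2 + c*(-8*w - 6) + w^2 - 1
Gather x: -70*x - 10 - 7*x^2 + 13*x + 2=-7*x^2 - 57*x - 8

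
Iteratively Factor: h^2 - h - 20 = (h + 4)*(h - 5)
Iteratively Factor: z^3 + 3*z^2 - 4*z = (z - 1)*(z^2 + 4*z) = (z - 1)*(z + 4)*(z)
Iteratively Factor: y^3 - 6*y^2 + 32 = (y + 2)*(y^2 - 8*y + 16) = (y - 4)*(y + 2)*(y - 4)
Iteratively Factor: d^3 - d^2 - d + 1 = (d + 1)*(d^2 - 2*d + 1) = (d - 1)*(d + 1)*(d - 1)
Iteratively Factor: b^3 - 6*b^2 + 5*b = (b)*(b^2 - 6*b + 5) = b*(b - 1)*(b - 5)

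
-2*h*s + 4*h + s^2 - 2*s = (-2*h + s)*(s - 2)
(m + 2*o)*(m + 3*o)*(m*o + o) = m^3*o + 5*m^2*o^2 + m^2*o + 6*m*o^3 + 5*m*o^2 + 6*o^3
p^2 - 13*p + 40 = (p - 8)*(p - 5)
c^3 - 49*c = c*(c - 7)*(c + 7)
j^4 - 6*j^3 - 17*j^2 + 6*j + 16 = (j - 8)*(j - 1)*(j + 1)*(j + 2)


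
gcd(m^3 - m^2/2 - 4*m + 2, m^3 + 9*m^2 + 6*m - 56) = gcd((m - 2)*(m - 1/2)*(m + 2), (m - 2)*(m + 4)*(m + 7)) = m - 2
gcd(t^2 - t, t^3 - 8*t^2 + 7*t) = t^2 - t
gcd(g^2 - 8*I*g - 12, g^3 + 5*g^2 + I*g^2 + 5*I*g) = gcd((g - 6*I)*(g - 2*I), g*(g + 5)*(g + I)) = 1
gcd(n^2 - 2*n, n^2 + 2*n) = n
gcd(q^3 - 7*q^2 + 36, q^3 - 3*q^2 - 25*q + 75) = q - 3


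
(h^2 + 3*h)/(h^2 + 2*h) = (h + 3)/(h + 2)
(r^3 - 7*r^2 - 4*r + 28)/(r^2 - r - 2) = (r^2 - 5*r - 14)/(r + 1)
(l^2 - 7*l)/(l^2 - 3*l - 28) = l/(l + 4)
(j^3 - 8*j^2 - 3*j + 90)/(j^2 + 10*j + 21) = (j^2 - 11*j + 30)/(j + 7)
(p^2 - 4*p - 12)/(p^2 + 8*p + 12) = (p - 6)/(p + 6)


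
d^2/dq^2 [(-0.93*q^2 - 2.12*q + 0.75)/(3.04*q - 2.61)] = (7.105427357601e-15*q^2 + 7.105427357601e-15*q - 32.449962)/(28.094464*q^3 - 72.361728*q^2 + 62.126352*q - 17.779581)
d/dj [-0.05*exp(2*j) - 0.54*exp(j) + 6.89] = (-0.1*exp(j) - 0.54)*exp(j)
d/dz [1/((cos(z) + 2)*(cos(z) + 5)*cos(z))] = (3*sin(z) + 10*sin(z)/cos(z)^2 + 14*tan(z))/((cos(z) + 2)^2*(cos(z) + 5)^2)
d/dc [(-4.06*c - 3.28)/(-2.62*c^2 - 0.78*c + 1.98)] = (10.6372*c^2 + 3.1668*c - (4.06*c + 3.28)*(5.24*c + 0.78) - 8.0388)/(2.62*c^2 + 0.78*c - 1.98)^2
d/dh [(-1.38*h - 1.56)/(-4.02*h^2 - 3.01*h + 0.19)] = (5.5476*h^2 + 4.1538*h - (1.38*h + 1.56)*(8.04*h + 3.01) - 0.2622)/(4.02*h^2 + 3.01*h - 0.19)^2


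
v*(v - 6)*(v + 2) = v^3 - 4*v^2 - 12*v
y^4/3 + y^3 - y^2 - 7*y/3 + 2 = (y/3 + 1)*(y - 1)^2*(y + 2)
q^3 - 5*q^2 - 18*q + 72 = (q - 6)*(q - 3)*(q + 4)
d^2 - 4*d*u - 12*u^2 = (d - 6*u)*(d + 2*u)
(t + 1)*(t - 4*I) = t^2 + t - 4*I*t - 4*I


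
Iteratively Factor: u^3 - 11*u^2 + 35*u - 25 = (u - 5)*(u^2 - 6*u + 5) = (u - 5)*(u - 1)*(u - 5)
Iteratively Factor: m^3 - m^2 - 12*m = (m)*(m^2 - m - 12) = m*(m + 3)*(m - 4)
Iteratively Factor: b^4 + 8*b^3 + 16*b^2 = (b)*(b^3 + 8*b^2 + 16*b) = b*(b + 4)*(b^2 + 4*b) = b^2*(b + 4)*(b + 4)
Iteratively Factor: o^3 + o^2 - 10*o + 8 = (o - 1)*(o^2 + 2*o - 8) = (o - 1)*(o + 4)*(o - 2)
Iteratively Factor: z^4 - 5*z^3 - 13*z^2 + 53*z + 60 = (z + 3)*(z^3 - 8*z^2 + 11*z + 20) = (z - 4)*(z + 3)*(z^2 - 4*z - 5) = (z - 5)*(z - 4)*(z + 3)*(z + 1)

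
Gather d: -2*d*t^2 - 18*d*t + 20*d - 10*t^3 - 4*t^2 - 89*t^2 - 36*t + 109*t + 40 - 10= d*(-2*t^2 - 18*t + 20) - 10*t^3 - 93*t^2 + 73*t + 30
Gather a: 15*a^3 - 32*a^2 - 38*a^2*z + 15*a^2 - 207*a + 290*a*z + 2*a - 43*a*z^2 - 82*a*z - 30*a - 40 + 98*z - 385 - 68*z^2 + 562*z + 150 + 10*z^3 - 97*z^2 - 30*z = 15*a^3 + a^2*(-38*z - 17) + a*(-43*z^2 + 208*z - 235) + 10*z^3 - 165*z^2 + 630*z - 275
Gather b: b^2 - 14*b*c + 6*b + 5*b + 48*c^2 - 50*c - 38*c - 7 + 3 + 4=b^2 + b*(11 - 14*c) + 48*c^2 - 88*c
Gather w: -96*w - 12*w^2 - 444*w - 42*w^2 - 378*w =-54*w^2 - 918*w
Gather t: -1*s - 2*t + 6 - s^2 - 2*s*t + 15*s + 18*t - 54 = -s^2 + 14*s + t*(16 - 2*s) - 48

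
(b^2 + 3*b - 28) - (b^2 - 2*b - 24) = 5*b - 4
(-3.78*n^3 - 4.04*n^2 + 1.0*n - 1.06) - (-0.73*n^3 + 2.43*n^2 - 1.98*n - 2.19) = -3.05*n^3 - 6.47*n^2 + 2.98*n + 1.13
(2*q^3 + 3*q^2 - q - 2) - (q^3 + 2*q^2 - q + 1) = q^3 + q^2 - 3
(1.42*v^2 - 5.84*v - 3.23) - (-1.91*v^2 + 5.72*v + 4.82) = 3.33*v^2 - 11.56*v - 8.05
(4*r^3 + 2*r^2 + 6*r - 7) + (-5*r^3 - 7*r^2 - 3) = -r^3 - 5*r^2 + 6*r - 10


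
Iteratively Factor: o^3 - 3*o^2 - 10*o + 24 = (o - 4)*(o^2 + o - 6) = (o - 4)*(o + 3)*(o - 2)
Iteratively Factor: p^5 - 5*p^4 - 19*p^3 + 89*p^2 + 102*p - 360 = (p - 5)*(p^4 - 19*p^2 - 6*p + 72) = (p - 5)*(p + 3)*(p^3 - 3*p^2 - 10*p + 24) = (p - 5)*(p + 3)^2*(p^2 - 6*p + 8) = (p - 5)*(p - 4)*(p + 3)^2*(p - 2)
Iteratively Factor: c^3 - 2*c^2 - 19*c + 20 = (c - 5)*(c^2 + 3*c - 4) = (c - 5)*(c + 4)*(c - 1)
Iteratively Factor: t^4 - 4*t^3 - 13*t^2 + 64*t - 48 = (t + 4)*(t^3 - 8*t^2 + 19*t - 12) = (t - 4)*(t + 4)*(t^2 - 4*t + 3) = (t - 4)*(t - 1)*(t + 4)*(t - 3)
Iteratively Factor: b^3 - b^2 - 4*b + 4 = (b - 1)*(b^2 - 4) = (b - 1)*(b + 2)*(b - 2)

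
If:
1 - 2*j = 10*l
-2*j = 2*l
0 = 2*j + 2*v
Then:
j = -1/8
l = 1/8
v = 1/8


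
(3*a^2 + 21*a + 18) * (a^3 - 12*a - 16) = 3*a^5 + 21*a^4 - 18*a^3 - 300*a^2 - 552*a - 288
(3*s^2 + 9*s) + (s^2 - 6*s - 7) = 4*s^2 + 3*s - 7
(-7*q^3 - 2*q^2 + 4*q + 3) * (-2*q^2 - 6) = 14*q^5 + 4*q^4 + 34*q^3 + 6*q^2 - 24*q - 18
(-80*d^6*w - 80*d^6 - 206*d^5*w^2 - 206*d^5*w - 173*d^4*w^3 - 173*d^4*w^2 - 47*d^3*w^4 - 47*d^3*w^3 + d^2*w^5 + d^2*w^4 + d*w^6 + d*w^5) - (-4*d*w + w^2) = -80*d^6*w - 80*d^6 - 206*d^5*w^2 - 206*d^5*w - 173*d^4*w^3 - 173*d^4*w^2 - 47*d^3*w^4 - 47*d^3*w^3 + d^2*w^5 + d^2*w^4 + d*w^6 + d*w^5 + 4*d*w - w^2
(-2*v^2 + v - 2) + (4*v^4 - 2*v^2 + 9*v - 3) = 4*v^4 - 4*v^2 + 10*v - 5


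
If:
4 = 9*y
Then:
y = 4/9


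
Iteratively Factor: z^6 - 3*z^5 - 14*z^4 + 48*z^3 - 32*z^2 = (z)*(z^5 - 3*z^4 - 14*z^3 + 48*z^2 - 32*z) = z*(z - 1)*(z^4 - 2*z^3 - 16*z^2 + 32*z) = z*(z - 2)*(z - 1)*(z^3 - 16*z) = z*(z - 4)*(z - 2)*(z - 1)*(z^2 + 4*z) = z*(z - 4)*(z - 2)*(z - 1)*(z + 4)*(z)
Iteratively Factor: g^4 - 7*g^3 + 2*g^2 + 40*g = (g + 2)*(g^3 - 9*g^2 + 20*g) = (g - 5)*(g + 2)*(g^2 - 4*g) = (g - 5)*(g - 4)*(g + 2)*(g)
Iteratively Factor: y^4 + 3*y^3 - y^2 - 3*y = (y + 1)*(y^3 + 2*y^2 - 3*y) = (y + 1)*(y + 3)*(y^2 - y) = y*(y + 1)*(y + 3)*(y - 1)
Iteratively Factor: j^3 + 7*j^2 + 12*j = (j)*(j^2 + 7*j + 12) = j*(j + 3)*(j + 4)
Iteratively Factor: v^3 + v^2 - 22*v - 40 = (v + 2)*(v^2 - v - 20) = (v + 2)*(v + 4)*(v - 5)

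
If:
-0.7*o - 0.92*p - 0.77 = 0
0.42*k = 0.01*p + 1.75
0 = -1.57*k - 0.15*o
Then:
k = 5.12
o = -53.56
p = 39.91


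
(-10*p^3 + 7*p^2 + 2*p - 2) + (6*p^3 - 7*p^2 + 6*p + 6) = -4*p^3 + 8*p + 4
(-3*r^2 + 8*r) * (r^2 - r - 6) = -3*r^4 + 11*r^3 + 10*r^2 - 48*r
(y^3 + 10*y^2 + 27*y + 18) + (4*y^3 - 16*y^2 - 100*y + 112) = 5*y^3 - 6*y^2 - 73*y + 130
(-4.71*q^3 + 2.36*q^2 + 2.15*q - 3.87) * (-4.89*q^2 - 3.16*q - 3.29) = 23.0319*q^5 + 3.3432*q^4 - 2.4752*q^3 + 4.3659*q^2 + 5.1557*q + 12.7323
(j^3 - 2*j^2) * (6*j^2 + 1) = 6*j^5 - 12*j^4 + j^3 - 2*j^2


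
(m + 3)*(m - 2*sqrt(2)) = m^2 - 2*sqrt(2)*m + 3*m - 6*sqrt(2)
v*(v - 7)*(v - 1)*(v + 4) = v^4 - 4*v^3 - 25*v^2 + 28*v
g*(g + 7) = g^2 + 7*g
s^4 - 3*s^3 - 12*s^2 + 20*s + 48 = (s - 4)*(s - 3)*(s + 2)^2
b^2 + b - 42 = (b - 6)*(b + 7)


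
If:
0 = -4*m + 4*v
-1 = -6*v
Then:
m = 1/6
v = 1/6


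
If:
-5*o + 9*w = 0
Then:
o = 9*w/5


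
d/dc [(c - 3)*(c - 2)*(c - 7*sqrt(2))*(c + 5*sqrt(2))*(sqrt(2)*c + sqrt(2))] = 5*sqrt(2)*c^4 - 16*sqrt(2)*c^3 - 16*c^3 - 207*sqrt(2)*c^2 + 48*c^2 - 8*c + 572*sqrt(2)*c - 70*sqrt(2) - 24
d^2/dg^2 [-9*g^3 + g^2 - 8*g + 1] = 2 - 54*g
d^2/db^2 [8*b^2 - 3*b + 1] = 16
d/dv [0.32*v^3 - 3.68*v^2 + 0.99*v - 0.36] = 0.96*v^2 - 7.36*v + 0.99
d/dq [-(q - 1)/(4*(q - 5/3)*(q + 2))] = 9*(q^2 - 2*q + 3)/(4*(9*q^4 + 6*q^3 - 59*q^2 - 20*q + 100))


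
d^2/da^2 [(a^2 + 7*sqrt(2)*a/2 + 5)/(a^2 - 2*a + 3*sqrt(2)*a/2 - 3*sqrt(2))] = 4*(4*a^3 + 4*sqrt(2)*a^3 + 18*sqrt(2)*a^2 + 30*a^2 + 45*sqrt(2)*a + 66*a + 37 + 33*sqrt(2))/(4*a^6 - 24*a^5 + 18*sqrt(2)*a^5 - 108*sqrt(2)*a^4 + 102*a^4 - 356*a^3 + 243*sqrt(2)*a^3 - 306*sqrt(2)*a^2 + 648*a^2 - 432*a + 324*sqrt(2)*a - 216*sqrt(2))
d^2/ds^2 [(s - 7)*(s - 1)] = 2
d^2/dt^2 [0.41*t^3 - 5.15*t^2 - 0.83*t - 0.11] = 2.46*t - 10.3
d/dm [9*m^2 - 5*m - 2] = 18*m - 5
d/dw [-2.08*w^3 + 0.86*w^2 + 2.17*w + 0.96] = -6.24*w^2 + 1.72*w + 2.17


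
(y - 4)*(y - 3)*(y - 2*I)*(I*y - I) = I*y^4 + 2*y^3 - 8*I*y^3 - 16*y^2 + 19*I*y^2 + 38*y - 12*I*y - 24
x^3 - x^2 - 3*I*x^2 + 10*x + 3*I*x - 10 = (x - 1)*(x - 5*I)*(x + 2*I)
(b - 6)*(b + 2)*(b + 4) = b^3 - 28*b - 48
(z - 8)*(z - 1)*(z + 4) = z^3 - 5*z^2 - 28*z + 32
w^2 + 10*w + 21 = (w + 3)*(w + 7)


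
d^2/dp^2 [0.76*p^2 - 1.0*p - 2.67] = 1.52000000000000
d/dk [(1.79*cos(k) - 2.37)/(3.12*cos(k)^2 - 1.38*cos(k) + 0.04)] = (5.5848*cos(k)^2 - 14.7888*cos(k) + 3.199)*sin(k)/(9.7344*cos(k)^4 - 8.6112*cos(k)^3 + 2.154*cos(k)^2 - 0.1104*cos(k) + 0.0016)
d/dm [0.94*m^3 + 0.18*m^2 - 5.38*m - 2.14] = 2.82*m^2 + 0.36*m - 5.38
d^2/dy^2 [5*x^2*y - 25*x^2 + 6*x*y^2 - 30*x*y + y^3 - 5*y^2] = 12*x + 6*y - 10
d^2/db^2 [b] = 0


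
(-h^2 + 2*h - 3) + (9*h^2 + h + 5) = 8*h^2 + 3*h + 2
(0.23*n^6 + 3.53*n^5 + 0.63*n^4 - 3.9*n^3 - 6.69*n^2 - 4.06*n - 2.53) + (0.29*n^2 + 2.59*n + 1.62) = 0.23*n^6 + 3.53*n^5 + 0.63*n^4 - 3.9*n^3 - 6.4*n^2 - 1.47*n - 0.91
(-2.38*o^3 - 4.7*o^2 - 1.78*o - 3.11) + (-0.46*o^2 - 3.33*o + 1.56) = -2.38*o^3 - 5.16*o^2 - 5.11*o - 1.55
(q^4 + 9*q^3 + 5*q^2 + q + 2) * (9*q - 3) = 9*q^5 + 78*q^4 + 18*q^3 - 6*q^2 + 15*q - 6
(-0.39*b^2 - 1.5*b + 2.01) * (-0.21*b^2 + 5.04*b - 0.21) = 0.0819*b^4 - 1.6506*b^3 - 7.9002*b^2 + 10.4454*b - 0.4221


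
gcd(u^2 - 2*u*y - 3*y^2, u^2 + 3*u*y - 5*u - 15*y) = 1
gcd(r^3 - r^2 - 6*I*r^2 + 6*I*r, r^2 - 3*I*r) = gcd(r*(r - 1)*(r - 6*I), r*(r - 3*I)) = r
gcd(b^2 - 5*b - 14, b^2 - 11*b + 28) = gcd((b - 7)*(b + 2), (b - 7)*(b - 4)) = b - 7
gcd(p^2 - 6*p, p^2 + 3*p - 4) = 1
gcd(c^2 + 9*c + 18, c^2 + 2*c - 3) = c + 3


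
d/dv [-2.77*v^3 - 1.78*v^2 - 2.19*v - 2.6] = -8.31*v^2 - 3.56*v - 2.19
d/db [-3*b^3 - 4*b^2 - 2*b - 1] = -9*b^2 - 8*b - 2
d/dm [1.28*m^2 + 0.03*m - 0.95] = 2.56*m + 0.03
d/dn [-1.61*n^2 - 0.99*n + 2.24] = -3.22*n - 0.99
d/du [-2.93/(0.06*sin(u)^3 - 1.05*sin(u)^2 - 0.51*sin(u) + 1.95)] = (0.5274*sin(u)^2 - 6.153*sin(u) - 1.4943)*cos(u)/(0.06*sin(u)^3 - 1.05*sin(u)^2 - 0.51*sin(u) + 1.95)^2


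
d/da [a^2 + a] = 2*a + 1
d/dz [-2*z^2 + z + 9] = 1 - 4*z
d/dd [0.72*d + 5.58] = 0.720000000000000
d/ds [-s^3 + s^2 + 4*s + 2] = -3*s^2 + 2*s + 4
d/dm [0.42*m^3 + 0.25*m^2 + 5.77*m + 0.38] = 1.26*m^2 + 0.5*m + 5.77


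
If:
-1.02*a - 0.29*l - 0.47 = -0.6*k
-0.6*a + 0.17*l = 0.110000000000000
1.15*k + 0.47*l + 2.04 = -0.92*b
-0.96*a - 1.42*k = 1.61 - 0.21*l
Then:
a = -0.60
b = -0.28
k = -0.95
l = -1.47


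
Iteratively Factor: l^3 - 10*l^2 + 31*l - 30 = (l - 3)*(l^2 - 7*l + 10) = (l - 5)*(l - 3)*(l - 2)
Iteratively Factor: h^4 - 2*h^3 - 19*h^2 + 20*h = (h - 1)*(h^3 - h^2 - 20*h) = (h - 1)*(h + 4)*(h^2 - 5*h) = h*(h - 1)*(h + 4)*(h - 5)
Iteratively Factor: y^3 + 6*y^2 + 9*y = (y)*(y^2 + 6*y + 9) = y*(y + 3)*(y + 3)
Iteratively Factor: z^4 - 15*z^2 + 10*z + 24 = (z + 1)*(z^3 - z^2 - 14*z + 24) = (z - 3)*(z + 1)*(z^2 + 2*z - 8) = (z - 3)*(z - 2)*(z + 1)*(z + 4)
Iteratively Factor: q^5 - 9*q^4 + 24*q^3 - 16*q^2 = (q - 4)*(q^4 - 5*q^3 + 4*q^2) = (q - 4)*(q - 1)*(q^3 - 4*q^2) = (q - 4)^2*(q - 1)*(q^2) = q*(q - 4)^2*(q - 1)*(q)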